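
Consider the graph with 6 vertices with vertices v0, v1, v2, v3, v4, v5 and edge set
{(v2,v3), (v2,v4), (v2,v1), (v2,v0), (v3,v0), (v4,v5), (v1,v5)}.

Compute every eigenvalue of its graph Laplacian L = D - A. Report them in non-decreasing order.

Degrees: deg(v0) = 2, deg(v1) = 2, deg(v2) = 4, deg(v3) = 2, deg(v4) = 2, deg(v5) = 2.
L = D − A with rows/columns ordered (v0, v1, v2, v3, v4, v5):
  [ 2,  0, -1, -1,  0,  0]
  [ 0,  2, -1,  0,  0, -1]
  [-1, -1,  4, -1, -1,  0]
  [-1,  0, -1,  2,  0,  0]
  [ 0,  0, -1,  0,  2, -1]
  [ 0, -1,  0,  0, -1,  2]
Characteristic polynomial: det(λI − L) = λ(λ² − 6λ + 4)(λ − 2)(λ − 3)².
Roots: λ = 0; (λ² − 6λ + 4) = 0 ⇒ λ = 3 ± √5 ≈ 0.7639, 5.2361; (λ − 2) = 0 ⇒ λ = 2; (λ − 3) = 0 ⇒ λ = 3 (multiplicity 2).
(Check: the roots sum (with multiplicity) to 14, matching trace L = Σdeg = 2·7 = 14.)
Laplacian eigenvalues (increasing order): [0.0, 0.7639, 2.0, 3.0, 3.0, 5.2361]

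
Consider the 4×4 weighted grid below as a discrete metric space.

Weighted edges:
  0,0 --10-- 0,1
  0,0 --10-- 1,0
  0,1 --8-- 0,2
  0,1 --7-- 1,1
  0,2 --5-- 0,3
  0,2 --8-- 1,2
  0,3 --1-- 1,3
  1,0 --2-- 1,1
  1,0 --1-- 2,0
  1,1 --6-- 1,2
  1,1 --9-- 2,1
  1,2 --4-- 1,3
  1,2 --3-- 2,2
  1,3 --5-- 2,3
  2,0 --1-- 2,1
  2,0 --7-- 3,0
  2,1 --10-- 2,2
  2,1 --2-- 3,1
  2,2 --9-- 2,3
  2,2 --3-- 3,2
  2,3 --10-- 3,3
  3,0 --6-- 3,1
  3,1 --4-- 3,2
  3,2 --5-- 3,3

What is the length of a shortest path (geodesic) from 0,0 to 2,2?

Shortest path: 0,0 → 1,0 → 1,1 → 1,2 → 2,2, total weight = 21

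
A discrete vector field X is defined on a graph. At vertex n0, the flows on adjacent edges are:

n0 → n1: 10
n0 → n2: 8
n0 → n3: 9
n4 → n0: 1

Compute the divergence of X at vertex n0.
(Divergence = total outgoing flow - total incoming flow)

Divergence = sum of outgoing flows = 10 + 8 + 9 + (-1) = 26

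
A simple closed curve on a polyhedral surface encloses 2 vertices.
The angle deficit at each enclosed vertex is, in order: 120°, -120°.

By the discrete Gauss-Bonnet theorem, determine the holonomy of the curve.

Holonomy = total enclosed curvature = 120° + (-120°) = 0°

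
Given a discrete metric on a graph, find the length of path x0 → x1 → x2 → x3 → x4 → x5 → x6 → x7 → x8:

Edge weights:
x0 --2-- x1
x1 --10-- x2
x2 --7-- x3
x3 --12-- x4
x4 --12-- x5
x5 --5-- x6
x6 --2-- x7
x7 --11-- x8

Arc length = 2 + 10 + 7 + 12 + 12 + 5 + 2 + 11 = 61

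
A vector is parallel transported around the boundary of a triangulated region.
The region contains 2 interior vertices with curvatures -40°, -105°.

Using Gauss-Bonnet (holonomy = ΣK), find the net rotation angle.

Holonomy = total enclosed curvature = (-40°) + (-105°) = -145°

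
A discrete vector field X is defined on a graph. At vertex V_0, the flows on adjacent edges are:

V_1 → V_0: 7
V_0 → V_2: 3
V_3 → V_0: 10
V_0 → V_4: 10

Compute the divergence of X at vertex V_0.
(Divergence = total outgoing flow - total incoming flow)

Divergence = sum of outgoing flows = (-7) + 3 + (-10) + 10 = -4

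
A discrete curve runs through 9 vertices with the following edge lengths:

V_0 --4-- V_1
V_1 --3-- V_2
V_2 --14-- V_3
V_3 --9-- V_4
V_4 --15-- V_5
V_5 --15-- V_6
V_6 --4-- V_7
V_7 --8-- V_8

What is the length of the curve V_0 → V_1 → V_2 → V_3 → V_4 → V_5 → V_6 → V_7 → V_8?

Arc length = 4 + 3 + 14 + 9 + 15 + 15 + 4 + 8 = 72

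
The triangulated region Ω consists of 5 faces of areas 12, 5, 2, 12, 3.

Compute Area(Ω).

12 + 5 + 2 + 12 + 3 = 34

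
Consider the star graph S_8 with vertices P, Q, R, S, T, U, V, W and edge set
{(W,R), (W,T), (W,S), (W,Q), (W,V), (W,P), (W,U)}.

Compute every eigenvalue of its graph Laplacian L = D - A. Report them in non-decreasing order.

The star S_8 is the complete bipartite graph K_{1,7} (one hub of degree 7, 7 leaves of degree 1). The Laplacian spectrum of K_{p,q} is 0, p (multiplicity q−1), q (multiplicity p−1), p+q. With p = 1, q = 7: 0 once, 1 with multiplicity 6, and 8 once. (Check: trace L = sum of degrees = 14 = 6·1 + 8.)
Laplacian eigenvalues (increasing order): [0.0, 1.0, 1.0, 1.0, 1.0, 1.0, 1.0, 8.0]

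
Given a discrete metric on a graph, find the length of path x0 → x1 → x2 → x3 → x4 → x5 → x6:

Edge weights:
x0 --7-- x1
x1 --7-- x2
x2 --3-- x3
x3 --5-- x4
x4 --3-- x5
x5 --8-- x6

Arc length = 7 + 7 + 3 + 5 + 3 + 8 = 33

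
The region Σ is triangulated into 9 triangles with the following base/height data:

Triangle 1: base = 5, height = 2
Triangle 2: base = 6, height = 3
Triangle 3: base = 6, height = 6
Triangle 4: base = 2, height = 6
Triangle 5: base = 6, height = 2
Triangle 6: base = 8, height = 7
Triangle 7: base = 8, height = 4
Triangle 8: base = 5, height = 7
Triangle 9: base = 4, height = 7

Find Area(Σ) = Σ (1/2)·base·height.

(1/2)×5×2 + (1/2)×6×3 + (1/2)×6×6 + (1/2)×2×6 + (1/2)×6×2 + (1/2)×8×7 + (1/2)×8×4 + (1/2)×5×7 + (1/2)×4×7 = 119.5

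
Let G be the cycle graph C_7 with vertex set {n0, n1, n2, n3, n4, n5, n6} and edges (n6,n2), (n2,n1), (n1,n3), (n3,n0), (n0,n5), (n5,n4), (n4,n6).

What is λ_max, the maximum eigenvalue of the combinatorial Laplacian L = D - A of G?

The cycle graph C_n has Laplacian eigenvalues λ_k = 2 − 2cos(2πk/n), k = 0, 1, …, n−1. Here n = 7:
k=0: 2 − 2cos(0) = 0.0; k=1: 2 − 2cos(2π/7) = 0.753; k=2: 2 − 2cos(4π/7) = 2.445; k=3: 2 − 2cos(6π/7) = 3.8019; k=4: 2 − 2cos(8π/7) = 3.8019; k=5: 2 − 2cos(10π/7) = 2.445; k=6: 2 − 2cos(12π/7) = 0.753.
Laplacian eigenvalues: [0.0, 0.753, 0.753, 2.445, 2.445, 3.8019, 3.8019]. Largest eigenvalue (spectral radius) = 3.8019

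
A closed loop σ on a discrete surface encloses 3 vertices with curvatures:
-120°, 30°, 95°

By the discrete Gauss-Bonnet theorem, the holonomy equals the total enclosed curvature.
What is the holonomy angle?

Holonomy = total enclosed curvature = (-120°) + 30° + 95° = 5°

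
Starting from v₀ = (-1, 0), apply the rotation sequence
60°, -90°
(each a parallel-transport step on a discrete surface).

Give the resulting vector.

Total rotation: 60° + (-90°) = -30°. Final vector: (-0.8660, 0.5000)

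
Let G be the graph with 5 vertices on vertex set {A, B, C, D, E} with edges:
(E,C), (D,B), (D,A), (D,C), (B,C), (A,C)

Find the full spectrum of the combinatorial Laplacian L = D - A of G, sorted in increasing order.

Degrees: deg(A) = 2, deg(B) = 2, deg(C) = 4, deg(D) = 3, deg(E) = 1.
L = D − A with rows/columns ordered (A, B, C, D, E):
  [ 2,  0, -1, -1,  0]
  [ 0,  2, -1, -1,  0]
  [-1, -1,  4, -1, -1]
  [-1, -1, -1,  3,  0]
  [ 0,  0, -1,  0,  1]
Characteristic polynomial: det(λI − L) = λ(λ − 1)(λ − 2)(λ − 4)(λ − 5).
Roots: λ = 0; (λ − 1) = 0 ⇒ λ = 1; (λ − 2) = 0 ⇒ λ = 2; (λ − 4) = 0 ⇒ λ = 4; (λ − 5) = 0 ⇒ λ = 5.
(Check: the roots sum (with multiplicity) to 12, matching trace L = Σdeg = 2·6 = 12.)
Laplacian eigenvalues (increasing order): [0.0, 1.0, 2.0, 4.0, 5.0]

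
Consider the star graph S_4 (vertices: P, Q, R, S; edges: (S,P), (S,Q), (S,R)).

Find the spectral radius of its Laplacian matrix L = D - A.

The star S_4 is the complete bipartite graph K_{1,3} (one hub of degree 3, 3 leaves of degree 1). The Laplacian spectrum of K_{p,q} is 0, p (multiplicity q−1), q (multiplicity p−1), p+q. With p = 1, q = 3: 0 once, 1 with multiplicity 2, and 4 once. (Check: trace L = sum of degrees = 6 = 2·1 + 4.)
Laplacian eigenvalues: [0.0, 1.0, 1.0, 4.0]. Largest eigenvalue (spectral radius) = 4.0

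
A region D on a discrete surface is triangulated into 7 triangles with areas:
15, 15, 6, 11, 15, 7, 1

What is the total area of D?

15 + 15 + 6 + 11 + 15 + 7 + 1 = 70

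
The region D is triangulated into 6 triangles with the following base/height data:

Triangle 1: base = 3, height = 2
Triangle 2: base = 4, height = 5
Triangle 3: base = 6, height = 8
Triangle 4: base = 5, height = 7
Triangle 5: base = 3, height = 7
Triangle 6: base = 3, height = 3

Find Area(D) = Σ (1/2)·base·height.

(1/2)×3×2 + (1/2)×4×5 + (1/2)×6×8 + (1/2)×5×7 + (1/2)×3×7 + (1/2)×3×3 = 69.5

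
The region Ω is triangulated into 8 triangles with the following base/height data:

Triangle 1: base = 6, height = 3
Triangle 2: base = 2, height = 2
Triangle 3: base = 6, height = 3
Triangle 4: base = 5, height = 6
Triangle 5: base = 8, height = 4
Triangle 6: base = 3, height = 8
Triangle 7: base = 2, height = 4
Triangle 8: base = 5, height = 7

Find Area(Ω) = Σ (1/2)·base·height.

(1/2)×6×3 + (1/2)×2×2 + (1/2)×6×3 + (1/2)×5×6 + (1/2)×8×4 + (1/2)×3×8 + (1/2)×2×4 + (1/2)×5×7 = 84.5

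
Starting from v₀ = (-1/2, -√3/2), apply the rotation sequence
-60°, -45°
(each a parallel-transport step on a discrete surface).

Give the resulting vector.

Total rotation: (-60°) + (-45°) = -105°. Final vector: (-0.7071, 0.7071)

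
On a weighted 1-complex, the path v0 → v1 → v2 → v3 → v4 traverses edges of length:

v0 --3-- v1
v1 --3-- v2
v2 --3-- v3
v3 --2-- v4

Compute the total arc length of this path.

Arc length = 3 + 3 + 3 + 2 = 11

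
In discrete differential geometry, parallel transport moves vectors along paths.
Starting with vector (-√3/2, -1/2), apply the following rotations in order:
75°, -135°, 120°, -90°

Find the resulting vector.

Total rotation: 75° + (-135°) + 120° + (-90°) = -30°. Final vector: (-1, 0)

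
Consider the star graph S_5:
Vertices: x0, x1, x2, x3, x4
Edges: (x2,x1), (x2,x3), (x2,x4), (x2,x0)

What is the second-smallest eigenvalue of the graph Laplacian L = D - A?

The star S_5 is the complete bipartite graph K_{1,4} (one hub of degree 4, 4 leaves of degree 1). The Laplacian spectrum of K_{p,q} is 0, p (multiplicity q−1), q (multiplicity p−1), p+q. With p = 1, q = 4: 0 once, 1 with multiplicity 3, and 5 once. (Check: trace L = sum of degrees = 8 = 3·1 + 5.)
Laplacian eigenvalues: [0.0, 1.0, 1.0, 1.0, 5.0]. Algebraic connectivity (smallest non-zero eigenvalue) = 1.0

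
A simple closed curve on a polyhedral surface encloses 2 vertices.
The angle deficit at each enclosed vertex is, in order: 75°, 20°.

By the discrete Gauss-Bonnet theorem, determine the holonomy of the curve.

Holonomy = total enclosed curvature = 75° + 20° = 95°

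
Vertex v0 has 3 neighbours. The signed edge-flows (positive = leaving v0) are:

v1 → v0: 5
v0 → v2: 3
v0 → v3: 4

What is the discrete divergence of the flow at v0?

Divergence = sum of outgoing flows = (-5) + 3 + 4 = 2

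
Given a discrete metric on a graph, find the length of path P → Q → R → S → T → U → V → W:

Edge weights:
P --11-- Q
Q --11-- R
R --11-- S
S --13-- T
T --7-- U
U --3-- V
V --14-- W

Arc length = 11 + 11 + 11 + 13 + 7 + 3 + 14 = 70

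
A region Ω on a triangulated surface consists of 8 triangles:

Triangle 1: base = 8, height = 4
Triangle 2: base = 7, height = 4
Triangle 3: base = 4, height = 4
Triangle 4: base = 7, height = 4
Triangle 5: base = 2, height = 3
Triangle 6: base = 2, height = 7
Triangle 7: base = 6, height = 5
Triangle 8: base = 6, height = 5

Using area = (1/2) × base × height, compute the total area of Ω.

(1/2)×8×4 + (1/2)×7×4 + (1/2)×4×4 + (1/2)×7×4 + (1/2)×2×3 + (1/2)×2×7 + (1/2)×6×5 + (1/2)×6×5 = 92.0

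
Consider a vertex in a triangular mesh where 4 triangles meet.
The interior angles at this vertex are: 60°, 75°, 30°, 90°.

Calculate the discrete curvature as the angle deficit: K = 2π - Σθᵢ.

Sum of angles = 255°. K = 360° - 255° = 105°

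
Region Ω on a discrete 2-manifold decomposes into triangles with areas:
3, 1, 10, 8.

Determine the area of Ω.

3 + 1 + 10 + 8 = 22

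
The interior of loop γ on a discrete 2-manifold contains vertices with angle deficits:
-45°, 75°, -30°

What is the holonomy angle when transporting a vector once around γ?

Holonomy = total enclosed curvature = (-45°) + 75° + (-30°) = 0°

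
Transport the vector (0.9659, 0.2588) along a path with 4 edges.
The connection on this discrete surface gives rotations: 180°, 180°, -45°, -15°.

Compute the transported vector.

Total rotation: 180° + 180° + (-45°) + (-15°) = 300° ≡ -60° (mod 360°). Final vector: (0.7071, -0.7071)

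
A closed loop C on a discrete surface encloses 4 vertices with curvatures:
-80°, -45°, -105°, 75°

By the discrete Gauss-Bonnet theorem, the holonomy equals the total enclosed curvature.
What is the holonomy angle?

Holonomy = total enclosed curvature = (-80°) + (-45°) + (-105°) + 75° = -155°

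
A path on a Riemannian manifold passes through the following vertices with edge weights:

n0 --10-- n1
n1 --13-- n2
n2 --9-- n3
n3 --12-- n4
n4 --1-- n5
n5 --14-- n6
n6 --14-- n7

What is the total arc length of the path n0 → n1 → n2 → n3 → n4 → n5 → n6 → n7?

Arc length = 10 + 13 + 9 + 12 + 1 + 14 + 14 = 73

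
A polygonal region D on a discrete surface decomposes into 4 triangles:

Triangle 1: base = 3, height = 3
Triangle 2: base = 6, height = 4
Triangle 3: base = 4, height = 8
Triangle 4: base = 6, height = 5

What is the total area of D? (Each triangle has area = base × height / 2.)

(1/2)×3×3 + (1/2)×6×4 + (1/2)×4×8 + (1/2)×6×5 = 47.5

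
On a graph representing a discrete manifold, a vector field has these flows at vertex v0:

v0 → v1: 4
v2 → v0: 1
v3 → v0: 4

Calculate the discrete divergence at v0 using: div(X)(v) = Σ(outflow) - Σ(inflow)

Divergence = sum of outgoing flows = 4 + (-1) + (-4) = -1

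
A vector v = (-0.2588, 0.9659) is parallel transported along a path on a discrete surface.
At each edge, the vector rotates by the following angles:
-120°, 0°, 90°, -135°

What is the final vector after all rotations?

Total rotation: (-120°) + 0° + 90° + (-135°) = -165°. Final vector: (0.5000, -0.8660)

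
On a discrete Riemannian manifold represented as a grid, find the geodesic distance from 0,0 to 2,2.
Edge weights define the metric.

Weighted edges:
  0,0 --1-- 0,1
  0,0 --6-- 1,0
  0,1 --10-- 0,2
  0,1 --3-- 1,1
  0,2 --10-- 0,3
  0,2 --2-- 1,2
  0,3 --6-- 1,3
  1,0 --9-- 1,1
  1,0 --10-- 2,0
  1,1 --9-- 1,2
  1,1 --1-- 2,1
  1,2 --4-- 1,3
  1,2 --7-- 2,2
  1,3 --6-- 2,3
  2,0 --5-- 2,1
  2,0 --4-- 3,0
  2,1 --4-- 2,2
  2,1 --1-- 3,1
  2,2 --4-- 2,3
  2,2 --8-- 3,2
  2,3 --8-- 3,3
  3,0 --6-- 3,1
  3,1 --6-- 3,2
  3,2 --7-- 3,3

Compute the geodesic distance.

Shortest path: 0,0 → 0,1 → 1,1 → 2,1 → 2,2, total weight = 9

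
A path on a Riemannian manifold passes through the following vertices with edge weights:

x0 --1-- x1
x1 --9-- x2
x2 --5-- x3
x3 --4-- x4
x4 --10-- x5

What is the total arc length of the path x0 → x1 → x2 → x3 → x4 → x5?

Arc length = 1 + 9 + 5 + 4 + 10 = 29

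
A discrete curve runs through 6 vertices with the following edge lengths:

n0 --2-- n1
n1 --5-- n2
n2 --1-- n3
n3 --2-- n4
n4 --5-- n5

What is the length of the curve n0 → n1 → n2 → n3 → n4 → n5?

Arc length = 2 + 5 + 1 + 2 + 5 = 15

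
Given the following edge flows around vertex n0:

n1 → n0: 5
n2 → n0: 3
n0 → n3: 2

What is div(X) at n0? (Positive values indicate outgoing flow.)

Divergence = sum of outgoing flows = (-5) + (-3) + 2 = -6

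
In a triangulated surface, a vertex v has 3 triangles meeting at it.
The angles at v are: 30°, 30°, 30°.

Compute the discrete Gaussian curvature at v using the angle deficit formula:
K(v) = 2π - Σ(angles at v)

Sum of angles = 90°. K = 360° - 90° = 270° = 3π/2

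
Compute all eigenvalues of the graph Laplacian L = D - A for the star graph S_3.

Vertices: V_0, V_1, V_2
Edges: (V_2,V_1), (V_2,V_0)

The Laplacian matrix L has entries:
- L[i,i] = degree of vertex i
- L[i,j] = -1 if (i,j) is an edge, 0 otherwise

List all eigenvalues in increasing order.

The star S_3 is the complete bipartite graph K_{1,2} (one hub of degree 2, 2 leaves of degree 1). The Laplacian spectrum of K_{p,q} is 0, p (multiplicity q−1), q (multiplicity p−1), p+q. With p = 1, q = 2: 0 once, 1 with multiplicity 1, and 3 once. (Check: trace L = sum of degrees = 4 = 1·1 + 3.)
Laplacian eigenvalues (increasing order): [0.0, 1.0, 3.0]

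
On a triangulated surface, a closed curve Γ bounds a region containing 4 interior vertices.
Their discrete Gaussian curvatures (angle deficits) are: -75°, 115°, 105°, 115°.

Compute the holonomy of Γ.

Holonomy = total enclosed curvature = (-75°) + 115° + 105° + 115° = 260°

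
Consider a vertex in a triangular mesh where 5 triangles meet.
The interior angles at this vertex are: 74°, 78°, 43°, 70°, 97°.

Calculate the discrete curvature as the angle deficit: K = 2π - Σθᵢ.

Sum of angles = 362°. K = 360° - 362° = -2° = -π/90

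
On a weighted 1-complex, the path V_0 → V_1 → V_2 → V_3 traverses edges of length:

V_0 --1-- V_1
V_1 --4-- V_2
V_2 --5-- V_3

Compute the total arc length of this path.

Arc length = 1 + 4 + 5 = 10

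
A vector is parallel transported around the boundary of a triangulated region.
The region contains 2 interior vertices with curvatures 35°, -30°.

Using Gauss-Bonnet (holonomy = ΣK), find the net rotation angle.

Holonomy = total enclosed curvature = 35° + (-30°) = 5°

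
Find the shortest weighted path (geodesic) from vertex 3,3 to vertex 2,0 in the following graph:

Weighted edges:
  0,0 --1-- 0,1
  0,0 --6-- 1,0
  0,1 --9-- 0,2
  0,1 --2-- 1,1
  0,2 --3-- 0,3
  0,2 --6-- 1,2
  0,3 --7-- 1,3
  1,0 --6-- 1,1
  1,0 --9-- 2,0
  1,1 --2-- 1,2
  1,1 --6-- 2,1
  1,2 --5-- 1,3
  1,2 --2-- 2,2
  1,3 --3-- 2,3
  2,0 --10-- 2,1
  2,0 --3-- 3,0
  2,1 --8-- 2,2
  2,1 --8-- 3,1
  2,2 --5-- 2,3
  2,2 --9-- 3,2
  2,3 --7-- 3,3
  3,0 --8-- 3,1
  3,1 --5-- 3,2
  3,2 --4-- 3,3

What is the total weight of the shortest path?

Shortest path: 3,3 → 3,2 → 3,1 → 3,0 → 2,0, total weight = 20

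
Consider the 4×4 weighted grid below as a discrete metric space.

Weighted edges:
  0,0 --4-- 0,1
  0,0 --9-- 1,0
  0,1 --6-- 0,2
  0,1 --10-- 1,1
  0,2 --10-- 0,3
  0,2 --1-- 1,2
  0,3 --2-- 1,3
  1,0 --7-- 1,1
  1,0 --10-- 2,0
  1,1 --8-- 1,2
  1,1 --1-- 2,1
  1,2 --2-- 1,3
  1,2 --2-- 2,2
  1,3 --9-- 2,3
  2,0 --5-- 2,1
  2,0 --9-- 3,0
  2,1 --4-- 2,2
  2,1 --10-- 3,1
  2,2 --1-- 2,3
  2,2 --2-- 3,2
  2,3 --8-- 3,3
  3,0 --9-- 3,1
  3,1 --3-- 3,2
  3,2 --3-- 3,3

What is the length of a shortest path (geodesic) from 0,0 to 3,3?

Shortest path: 0,0 → 0,1 → 0,2 → 1,2 → 2,2 → 3,2 → 3,3, total weight = 18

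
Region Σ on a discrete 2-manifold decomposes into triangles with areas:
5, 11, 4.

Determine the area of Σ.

5 + 11 + 4 = 20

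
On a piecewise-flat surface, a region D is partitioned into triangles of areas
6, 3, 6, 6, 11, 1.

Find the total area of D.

6 + 3 + 6 + 6 + 11 + 1 = 33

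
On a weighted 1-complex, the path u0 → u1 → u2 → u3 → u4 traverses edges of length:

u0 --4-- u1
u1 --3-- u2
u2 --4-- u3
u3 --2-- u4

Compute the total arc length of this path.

Arc length = 4 + 3 + 4 + 2 = 13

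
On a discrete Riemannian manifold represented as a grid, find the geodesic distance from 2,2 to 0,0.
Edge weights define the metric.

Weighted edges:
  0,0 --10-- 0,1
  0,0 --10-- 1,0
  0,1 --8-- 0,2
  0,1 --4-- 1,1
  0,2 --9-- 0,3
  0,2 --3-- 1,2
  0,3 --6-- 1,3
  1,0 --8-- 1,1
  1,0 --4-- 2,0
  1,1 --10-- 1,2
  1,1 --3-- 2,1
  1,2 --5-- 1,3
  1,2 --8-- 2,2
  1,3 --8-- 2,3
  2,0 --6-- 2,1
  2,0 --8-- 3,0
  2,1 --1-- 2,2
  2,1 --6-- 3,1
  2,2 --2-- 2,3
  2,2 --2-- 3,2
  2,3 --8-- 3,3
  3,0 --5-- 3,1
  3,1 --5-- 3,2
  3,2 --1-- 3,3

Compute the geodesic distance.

Shortest path: 2,2 → 2,1 → 1,1 → 0,1 → 0,0, total weight = 18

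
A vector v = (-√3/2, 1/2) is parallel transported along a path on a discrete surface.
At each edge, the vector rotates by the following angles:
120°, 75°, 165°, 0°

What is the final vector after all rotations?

Total rotation: 120° + 75° + 165° + 0° = 360° ≡ 0° (mod 360°). Final vector: (-0.8660, 0.5000)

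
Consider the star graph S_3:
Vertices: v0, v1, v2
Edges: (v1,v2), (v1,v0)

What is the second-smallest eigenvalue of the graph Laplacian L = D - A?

The star S_3 is the complete bipartite graph K_{1,2} (one hub of degree 2, 2 leaves of degree 1). The Laplacian spectrum of K_{p,q} is 0, p (multiplicity q−1), q (multiplicity p−1), p+q. With p = 1, q = 2: 0 once, 1 with multiplicity 1, and 3 once. (Check: trace L = sum of degrees = 4 = 1·1 + 3.)
Laplacian eigenvalues: [0.0, 1.0, 3.0]. Algebraic connectivity (smallest non-zero eigenvalue) = 1.0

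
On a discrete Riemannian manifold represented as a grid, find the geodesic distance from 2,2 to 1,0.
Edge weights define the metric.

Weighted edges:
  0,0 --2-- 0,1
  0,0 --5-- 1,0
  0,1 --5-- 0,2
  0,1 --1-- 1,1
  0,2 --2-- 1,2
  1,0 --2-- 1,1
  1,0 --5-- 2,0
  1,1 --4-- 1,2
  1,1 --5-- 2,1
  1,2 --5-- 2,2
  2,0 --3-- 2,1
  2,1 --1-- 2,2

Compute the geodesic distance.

Shortest path: 2,2 → 2,1 → 1,1 → 1,0, total weight = 8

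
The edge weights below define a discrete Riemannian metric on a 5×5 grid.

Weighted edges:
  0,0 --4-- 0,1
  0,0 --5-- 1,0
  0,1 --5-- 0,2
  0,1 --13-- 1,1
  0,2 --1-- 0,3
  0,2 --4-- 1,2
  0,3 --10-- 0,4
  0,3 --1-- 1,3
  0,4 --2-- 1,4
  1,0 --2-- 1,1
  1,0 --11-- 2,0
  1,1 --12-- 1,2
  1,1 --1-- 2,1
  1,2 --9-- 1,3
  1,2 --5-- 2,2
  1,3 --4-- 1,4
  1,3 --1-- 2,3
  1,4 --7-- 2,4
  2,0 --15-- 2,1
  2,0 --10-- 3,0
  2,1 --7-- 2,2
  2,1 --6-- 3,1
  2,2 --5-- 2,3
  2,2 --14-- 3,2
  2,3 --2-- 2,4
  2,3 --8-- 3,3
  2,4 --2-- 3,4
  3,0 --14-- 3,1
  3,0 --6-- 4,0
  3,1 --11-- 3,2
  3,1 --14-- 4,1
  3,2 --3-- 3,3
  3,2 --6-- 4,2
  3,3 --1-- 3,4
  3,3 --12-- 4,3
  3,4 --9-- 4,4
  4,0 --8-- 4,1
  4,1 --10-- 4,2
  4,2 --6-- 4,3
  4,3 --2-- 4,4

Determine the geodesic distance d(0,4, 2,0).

Shortest path: 0,4 → 1,4 → 1,3 → 0,3 → 0,2 → 0,1 → 0,0 → 1,0 → 2,0, total weight = 33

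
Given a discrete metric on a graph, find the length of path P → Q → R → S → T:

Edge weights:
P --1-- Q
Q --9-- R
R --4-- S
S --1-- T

Arc length = 1 + 9 + 4 + 1 = 15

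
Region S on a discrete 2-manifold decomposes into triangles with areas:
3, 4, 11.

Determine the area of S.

3 + 4 + 11 = 18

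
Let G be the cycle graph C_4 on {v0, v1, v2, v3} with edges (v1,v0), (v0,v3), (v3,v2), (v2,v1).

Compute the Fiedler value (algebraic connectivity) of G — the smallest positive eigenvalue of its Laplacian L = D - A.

The cycle graph C_n has Laplacian eigenvalues λ_k = 2 − 2cos(2πk/n), k = 0, 1, …, n−1. Here n = 4:
k=0: 2 − 2cos(0) = 0.0; k=1: 2 − 2cos(π/2) = 2.0; k=2: 2 − 2cos(π) = 4.0; k=3: 2 − 2cos(3π/2) = 2.0.
Laplacian eigenvalues: [0.0, 2.0, 2.0, 4.0]. Algebraic connectivity (smallest non-zero eigenvalue) = 2.0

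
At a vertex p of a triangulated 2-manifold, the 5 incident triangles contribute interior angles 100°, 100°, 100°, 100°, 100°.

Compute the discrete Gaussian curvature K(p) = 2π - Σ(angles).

Sum of angles = 500°. K = 360° - 500° = -140° = -7π/9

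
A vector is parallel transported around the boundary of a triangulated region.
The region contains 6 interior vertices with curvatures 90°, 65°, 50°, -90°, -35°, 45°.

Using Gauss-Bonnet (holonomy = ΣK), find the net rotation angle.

Holonomy = total enclosed curvature = 90° + 65° + 50° + (-90°) + (-35°) + 45° = 125°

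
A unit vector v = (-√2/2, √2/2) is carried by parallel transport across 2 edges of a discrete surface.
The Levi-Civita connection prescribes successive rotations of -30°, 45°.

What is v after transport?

Total rotation: (-30°) + 45° = 15°. Final vector: (-0.8660, 0.5000)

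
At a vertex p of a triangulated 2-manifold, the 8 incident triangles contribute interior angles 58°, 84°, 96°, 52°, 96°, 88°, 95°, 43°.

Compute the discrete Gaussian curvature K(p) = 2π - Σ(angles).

Sum of angles = 612°. K = 360° - 612° = -252° = -7π/5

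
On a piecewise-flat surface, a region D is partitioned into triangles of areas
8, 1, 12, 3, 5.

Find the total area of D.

8 + 1 + 12 + 3 + 5 = 29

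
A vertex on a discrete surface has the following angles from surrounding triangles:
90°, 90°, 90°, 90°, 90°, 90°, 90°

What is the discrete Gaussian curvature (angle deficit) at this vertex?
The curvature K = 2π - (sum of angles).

Sum of angles = 630°. K = 360° - 630° = -270° = -3π/2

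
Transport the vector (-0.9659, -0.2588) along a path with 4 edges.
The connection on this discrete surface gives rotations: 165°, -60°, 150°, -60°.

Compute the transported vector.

Total rotation: 165° + (-60°) + 150° + (-60°) = 195° ≡ -165° (mod 360°). Final vector: (0.8660, 0.5000)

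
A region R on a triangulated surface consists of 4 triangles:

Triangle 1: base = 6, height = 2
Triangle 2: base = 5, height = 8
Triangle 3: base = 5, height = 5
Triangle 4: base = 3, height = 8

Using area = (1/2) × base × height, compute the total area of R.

(1/2)×6×2 + (1/2)×5×8 + (1/2)×5×5 + (1/2)×3×8 = 50.5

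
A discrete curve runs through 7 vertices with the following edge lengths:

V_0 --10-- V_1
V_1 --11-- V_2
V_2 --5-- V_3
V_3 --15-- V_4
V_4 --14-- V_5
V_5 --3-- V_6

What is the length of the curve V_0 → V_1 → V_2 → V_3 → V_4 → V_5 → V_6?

Arc length = 10 + 11 + 5 + 15 + 14 + 3 = 58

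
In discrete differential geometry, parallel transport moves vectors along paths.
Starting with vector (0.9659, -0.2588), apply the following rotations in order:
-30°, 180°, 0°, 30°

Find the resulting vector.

Total rotation: (-30°) + 180° + 0° + 30° = 180°. Final vector: (-0.9659, 0.2588)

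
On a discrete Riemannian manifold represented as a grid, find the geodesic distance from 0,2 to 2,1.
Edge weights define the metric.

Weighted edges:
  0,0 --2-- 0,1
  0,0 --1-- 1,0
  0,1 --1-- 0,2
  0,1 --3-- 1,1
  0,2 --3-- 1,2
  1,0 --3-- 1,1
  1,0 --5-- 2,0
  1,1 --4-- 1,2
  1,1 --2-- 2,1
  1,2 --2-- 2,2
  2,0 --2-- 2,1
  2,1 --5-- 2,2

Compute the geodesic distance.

Shortest path: 0,2 → 0,1 → 1,1 → 2,1, total weight = 6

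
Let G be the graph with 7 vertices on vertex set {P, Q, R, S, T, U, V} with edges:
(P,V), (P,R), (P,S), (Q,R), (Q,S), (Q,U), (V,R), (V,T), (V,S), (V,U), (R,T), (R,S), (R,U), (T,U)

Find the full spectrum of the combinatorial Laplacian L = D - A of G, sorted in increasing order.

Degrees: deg(P) = 3, deg(Q) = 3, deg(R) = 6, deg(S) = 4, deg(T) = 3, deg(U) = 4, deg(V) = 5.
L = D − A with rows/columns ordered (P, Q, R, S, T, U, V):
  [ 3,  0, -1, -1,  0,  0, -1]
  [ 0,  3, -1, -1,  0, -1,  0]
  [-1, -1,  6, -1, -1, -1, -1]
  [-1, -1, -1,  4,  0,  0, -1]
  [ 0,  0, -1,  0,  3, -1, -1]
  [ 0, -1, -1,  0, -1,  4, -1]
  [-1,  0, -1, -1, -1, -1,  5]
Characteristic polynomial: det(λI − L) = λ(λ² − 7λ + 11)(λ² − 9λ + 17)(λ − 5)(λ − 7).
Roots: λ = 0; (λ² − 7λ + 11) = 0 ⇒ λ = (7 ± √5)/2 ≈ 2.382, 4.618; (λ² − 9λ + 17) = 0 ⇒ λ = (9 ± √13)/2 ≈ 2.6972, 6.3028; (λ − 5) = 0 ⇒ λ = 5; (λ − 7) = 0 ⇒ λ = 7.
(Check: the roots sum (with multiplicity) to 28, matching trace L = Σdeg = 2·14 = 28.)
Laplacian eigenvalues (increasing order): [0.0, 2.382, 2.6972, 4.618, 5.0, 6.3028, 7.0]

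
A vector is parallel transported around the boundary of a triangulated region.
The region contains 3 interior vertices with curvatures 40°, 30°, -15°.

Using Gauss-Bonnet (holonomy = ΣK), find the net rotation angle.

Holonomy = total enclosed curvature = 40° + 30° + (-15°) = 55°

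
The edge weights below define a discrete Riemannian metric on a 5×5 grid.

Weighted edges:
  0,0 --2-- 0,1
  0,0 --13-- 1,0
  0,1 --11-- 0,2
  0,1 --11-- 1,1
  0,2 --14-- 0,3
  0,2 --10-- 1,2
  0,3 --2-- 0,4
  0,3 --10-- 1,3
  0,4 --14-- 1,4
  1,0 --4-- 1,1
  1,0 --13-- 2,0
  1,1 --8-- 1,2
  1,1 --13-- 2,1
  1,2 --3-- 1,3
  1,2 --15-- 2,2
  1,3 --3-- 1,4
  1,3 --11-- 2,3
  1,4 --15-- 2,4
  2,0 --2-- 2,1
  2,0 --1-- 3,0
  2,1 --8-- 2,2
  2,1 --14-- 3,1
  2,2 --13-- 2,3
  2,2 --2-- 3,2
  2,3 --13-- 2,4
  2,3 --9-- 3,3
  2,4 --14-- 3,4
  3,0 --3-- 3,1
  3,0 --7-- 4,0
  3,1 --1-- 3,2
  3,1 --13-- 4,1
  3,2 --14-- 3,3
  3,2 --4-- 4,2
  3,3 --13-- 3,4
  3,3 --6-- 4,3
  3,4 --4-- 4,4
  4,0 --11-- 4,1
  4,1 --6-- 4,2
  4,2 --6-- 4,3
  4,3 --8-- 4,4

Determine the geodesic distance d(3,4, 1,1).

Shortest path: 3,4 → 4,4 → 4,3 → 4,2 → 3,2 → 3,1 → 3,0 → 2,0 → 2,1 → 1,1, total weight = 42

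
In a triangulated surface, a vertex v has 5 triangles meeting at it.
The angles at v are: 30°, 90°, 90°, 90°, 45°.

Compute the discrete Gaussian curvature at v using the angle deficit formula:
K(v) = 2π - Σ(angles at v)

Sum of angles = 345°. K = 360° - 345° = 15° = π/12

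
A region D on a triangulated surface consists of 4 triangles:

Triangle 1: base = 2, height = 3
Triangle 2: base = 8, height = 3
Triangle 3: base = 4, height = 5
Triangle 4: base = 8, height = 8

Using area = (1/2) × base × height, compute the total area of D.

(1/2)×2×3 + (1/2)×8×3 + (1/2)×4×5 + (1/2)×8×8 = 57.0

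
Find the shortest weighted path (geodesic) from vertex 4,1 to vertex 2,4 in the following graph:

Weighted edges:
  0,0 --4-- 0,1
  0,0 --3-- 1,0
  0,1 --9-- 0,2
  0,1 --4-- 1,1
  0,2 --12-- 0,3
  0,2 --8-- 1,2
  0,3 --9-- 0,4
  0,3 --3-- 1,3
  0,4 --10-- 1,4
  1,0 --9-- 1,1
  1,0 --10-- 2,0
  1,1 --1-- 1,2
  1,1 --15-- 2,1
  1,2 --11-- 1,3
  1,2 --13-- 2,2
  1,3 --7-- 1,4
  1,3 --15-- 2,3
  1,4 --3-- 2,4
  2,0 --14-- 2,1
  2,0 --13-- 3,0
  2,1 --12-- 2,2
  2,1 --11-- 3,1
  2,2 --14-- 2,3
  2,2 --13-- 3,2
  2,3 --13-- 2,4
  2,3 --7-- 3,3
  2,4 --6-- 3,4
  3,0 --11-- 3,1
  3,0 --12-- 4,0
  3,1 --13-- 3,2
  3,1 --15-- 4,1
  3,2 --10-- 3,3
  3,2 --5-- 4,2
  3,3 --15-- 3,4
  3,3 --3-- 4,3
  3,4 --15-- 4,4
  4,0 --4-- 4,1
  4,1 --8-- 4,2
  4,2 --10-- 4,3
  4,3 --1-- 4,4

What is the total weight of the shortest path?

Shortest path: 4,1 → 4,2 → 4,3 → 4,4 → 3,4 → 2,4, total weight = 40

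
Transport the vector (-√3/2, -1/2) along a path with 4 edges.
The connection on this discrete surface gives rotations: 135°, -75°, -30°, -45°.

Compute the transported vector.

Total rotation: 135° + (-75°) + (-30°) + (-45°) = -15°. Final vector: (-0.9659, -0.2588)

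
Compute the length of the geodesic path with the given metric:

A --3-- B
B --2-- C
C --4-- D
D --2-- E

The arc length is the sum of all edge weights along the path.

Arc length = 3 + 2 + 4 + 2 = 11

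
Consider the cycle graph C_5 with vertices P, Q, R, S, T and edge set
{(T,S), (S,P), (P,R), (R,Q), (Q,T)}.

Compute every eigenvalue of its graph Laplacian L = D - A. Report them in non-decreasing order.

The cycle graph C_n has Laplacian eigenvalues λ_k = 2 − 2cos(2πk/n), k = 0, 1, …, n−1. Here n = 5:
k=0: 2 − 2cos(0) = 0.0; k=1: 2 − 2cos(2π/5) = 1.382; k=2: 2 − 2cos(4π/5) = 3.618; k=3: 2 − 2cos(6π/5) = 3.618; k=4: 2 − 2cos(8π/5) = 1.382.
Laplacian eigenvalues (increasing order): [0.0, 1.382, 1.382, 3.618, 3.618]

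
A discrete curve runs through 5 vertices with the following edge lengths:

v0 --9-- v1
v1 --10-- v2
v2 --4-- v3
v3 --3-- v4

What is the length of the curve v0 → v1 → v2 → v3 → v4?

Arc length = 9 + 10 + 4 + 3 = 26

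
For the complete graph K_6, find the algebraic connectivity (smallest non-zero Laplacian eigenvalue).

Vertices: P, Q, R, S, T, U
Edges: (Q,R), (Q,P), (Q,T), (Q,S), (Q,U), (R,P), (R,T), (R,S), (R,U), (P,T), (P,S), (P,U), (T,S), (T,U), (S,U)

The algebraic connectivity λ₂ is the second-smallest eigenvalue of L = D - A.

For the complete graph K_n, L = nI − J (J = all-ones matrix). J has eigenvalues n (once, eigenvector 𝟙) and 0 (multiplicity n−1), so L has eigenvalues 0 (once) and n (multiplicity n−1). Here n = 6: eigenvalue 0 once and 6 with multiplicity 5.
Laplacian eigenvalues: [0.0, 6.0, 6.0, 6.0, 6.0, 6.0]. Algebraic connectivity (smallest non-zero eigenvalue) = 6.0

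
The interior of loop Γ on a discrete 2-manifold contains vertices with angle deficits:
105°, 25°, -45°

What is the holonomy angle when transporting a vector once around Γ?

Holonomy = total enclosed curvature = 105° + 25° + (-45°) = 85°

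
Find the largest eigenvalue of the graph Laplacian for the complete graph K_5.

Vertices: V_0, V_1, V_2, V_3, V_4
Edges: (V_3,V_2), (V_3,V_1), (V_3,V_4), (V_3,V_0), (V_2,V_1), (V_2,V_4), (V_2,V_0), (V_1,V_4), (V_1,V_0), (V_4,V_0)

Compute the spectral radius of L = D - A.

For the complete graph K_n, L = nI − J (J = all-ones matrix). J has eigenvalues n (once, eigenvector 𝟙) and 0 (multiplicity n−1), so L has eigenvalues 0 (once) and n (multiplicity n−1). Here n = 5: eigenvalue 0 once and 5 with multiplicity 4.
Laplacian eigenvalues: [0.0, 5.0, 5.0, 5.0, 5.0]. Largest eigenvalue (spectral radius) = 5.0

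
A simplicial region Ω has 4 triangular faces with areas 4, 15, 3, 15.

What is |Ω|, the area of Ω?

4 + 15 + 3 + 15 = 37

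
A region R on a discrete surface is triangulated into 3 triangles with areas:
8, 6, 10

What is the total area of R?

8 + 6 + 10 = 24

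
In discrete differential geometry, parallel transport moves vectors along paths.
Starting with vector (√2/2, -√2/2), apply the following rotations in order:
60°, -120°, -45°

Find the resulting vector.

Total rotation: 60° + (-120°) + (-45°) = -105°. Final vector: (-0.8660, -0.5000)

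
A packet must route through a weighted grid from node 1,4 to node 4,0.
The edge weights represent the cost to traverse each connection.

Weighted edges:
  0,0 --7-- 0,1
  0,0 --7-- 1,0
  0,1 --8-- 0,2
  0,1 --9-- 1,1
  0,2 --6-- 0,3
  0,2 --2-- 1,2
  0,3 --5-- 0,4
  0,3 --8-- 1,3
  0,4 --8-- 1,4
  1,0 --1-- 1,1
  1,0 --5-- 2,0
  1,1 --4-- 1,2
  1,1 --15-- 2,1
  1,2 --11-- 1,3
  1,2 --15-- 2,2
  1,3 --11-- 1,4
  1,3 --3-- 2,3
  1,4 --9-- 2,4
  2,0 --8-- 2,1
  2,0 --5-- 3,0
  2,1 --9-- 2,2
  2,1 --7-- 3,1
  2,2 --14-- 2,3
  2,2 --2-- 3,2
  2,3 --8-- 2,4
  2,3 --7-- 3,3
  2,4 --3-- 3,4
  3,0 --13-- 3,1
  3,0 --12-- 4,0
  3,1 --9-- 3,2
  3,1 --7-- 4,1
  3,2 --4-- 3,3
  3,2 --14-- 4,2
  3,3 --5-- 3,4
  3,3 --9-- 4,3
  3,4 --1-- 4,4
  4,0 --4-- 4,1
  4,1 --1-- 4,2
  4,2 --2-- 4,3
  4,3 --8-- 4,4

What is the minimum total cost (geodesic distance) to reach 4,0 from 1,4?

Shortest path: 1,4 → 2,4 → 3,4 → 4,4 → 4,3 → 4,2 → 4,1 → 4,0, total weight = 28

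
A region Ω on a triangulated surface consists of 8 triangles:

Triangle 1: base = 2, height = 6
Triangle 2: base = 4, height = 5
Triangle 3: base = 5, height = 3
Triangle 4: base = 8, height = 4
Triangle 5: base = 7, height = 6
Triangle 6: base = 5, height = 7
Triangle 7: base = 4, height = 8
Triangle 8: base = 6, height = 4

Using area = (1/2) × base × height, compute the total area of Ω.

(1/2)×2×6 + (1/2)×4×5 + (1/2)×5×3 + (1/2)×8×4 + (1/2)×7×6 + (1/2)×5×7 + (1/2)×4×8 + (1/2)×6×4 = 106.0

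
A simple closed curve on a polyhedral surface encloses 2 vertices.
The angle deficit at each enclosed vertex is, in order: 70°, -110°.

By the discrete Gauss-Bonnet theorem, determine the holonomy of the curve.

Holonomy = total enclosed curvature = 70° + (-110°) = -40°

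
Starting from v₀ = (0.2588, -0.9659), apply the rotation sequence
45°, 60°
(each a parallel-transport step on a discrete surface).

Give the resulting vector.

Total rotation: 45° + 60° = 105°. Final vector: (0.8660, 0.5000)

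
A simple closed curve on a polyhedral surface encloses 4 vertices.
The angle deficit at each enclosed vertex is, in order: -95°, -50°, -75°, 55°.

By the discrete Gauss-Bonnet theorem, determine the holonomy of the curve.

Holonomy = total enclosed curvature = (-95°) + (-50°) + (-75°) + 55° = -165°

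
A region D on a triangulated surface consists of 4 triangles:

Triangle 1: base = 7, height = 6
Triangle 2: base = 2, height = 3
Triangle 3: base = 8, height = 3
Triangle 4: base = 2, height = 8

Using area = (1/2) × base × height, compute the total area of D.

(1/2)×7×6 + (1/2)×2×3 + (1/2)×8×3 + (1/2)×2×8 = 44.0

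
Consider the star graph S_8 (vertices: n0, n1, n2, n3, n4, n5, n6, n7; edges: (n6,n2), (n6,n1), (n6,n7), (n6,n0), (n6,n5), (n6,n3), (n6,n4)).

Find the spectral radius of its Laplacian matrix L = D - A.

The star S_8 is the complete bipartite graph K_{1,7} (one hub of degree 7, 7 leaves of degree 1). The Laplacian spectrum of K_{p,q} is 0, p (multiplicity q−1), q (multiplicity p−1), p+q. With p = 1, q = 7: 0 once, 1 with multiplicity 6, and 8 once. (Check: trace L = sum of degrees = 14 = 6·1 + 8.)
Laplacian eigenvalues: [0.0, 1.0, 1.0, 1.0, 1.0, 1.0, 1.0, 8.0]. Largest eigenvalue (spectral radius) = 8.0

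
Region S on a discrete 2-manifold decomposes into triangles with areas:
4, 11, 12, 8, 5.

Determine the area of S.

4 + 11 + 12 + 8 + 5 = 40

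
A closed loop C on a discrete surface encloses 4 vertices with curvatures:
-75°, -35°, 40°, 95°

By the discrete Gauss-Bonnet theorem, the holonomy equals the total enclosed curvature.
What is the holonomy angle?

Holonomy = total enclosed curvature = (-75°) + (-35°) + 40° + 95° = 25°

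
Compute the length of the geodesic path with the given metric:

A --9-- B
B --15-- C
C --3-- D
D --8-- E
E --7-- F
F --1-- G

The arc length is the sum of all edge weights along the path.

Arc length = 9 + 15 + 3 + 8 + 7 + 1 = 43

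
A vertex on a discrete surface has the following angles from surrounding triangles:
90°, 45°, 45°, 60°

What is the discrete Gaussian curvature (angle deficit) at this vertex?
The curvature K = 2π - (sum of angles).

Sum of angles = 240°. K = 360° - 240° = 120° = 2π/3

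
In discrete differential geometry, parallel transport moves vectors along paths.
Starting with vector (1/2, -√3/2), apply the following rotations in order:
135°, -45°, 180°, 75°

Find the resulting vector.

Total rotation: 135° + (-45°) + 180° + 75° = 345° ≡ -15° (mod 360°). Final vector: (0.2588, -0.9659)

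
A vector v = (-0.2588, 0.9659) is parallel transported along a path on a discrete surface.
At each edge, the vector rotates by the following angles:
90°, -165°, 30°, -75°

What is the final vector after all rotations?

Total rotation: 90° + (-165°) + 30° + (-75°) = -120°. Final vector: (0.9659, -0.2588)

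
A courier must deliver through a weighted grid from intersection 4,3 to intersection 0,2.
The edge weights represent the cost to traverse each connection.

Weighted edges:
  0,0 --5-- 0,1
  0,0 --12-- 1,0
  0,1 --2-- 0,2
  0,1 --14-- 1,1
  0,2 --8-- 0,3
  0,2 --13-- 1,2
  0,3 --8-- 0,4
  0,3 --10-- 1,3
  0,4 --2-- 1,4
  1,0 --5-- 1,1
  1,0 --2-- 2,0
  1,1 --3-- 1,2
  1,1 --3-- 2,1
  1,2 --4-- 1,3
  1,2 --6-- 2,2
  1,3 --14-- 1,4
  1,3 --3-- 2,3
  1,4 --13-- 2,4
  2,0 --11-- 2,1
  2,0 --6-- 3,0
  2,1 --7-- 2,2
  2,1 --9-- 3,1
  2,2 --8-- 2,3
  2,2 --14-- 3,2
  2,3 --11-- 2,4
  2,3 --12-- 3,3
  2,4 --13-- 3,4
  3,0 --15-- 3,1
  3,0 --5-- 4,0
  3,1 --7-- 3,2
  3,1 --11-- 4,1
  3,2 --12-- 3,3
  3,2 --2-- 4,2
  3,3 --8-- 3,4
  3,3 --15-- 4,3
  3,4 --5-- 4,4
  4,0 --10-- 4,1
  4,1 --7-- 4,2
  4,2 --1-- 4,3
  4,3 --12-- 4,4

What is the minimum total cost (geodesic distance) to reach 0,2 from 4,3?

Shortest path: 4,3 → 4,2 → 3,2 → 2,2 → 1,2 → 0,2, total weight = 36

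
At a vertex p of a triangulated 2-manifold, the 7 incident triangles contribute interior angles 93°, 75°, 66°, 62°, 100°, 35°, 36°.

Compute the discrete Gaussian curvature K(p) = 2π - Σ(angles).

Sum of angles = 467°. K = 360° - 467° = -107° = -107π/180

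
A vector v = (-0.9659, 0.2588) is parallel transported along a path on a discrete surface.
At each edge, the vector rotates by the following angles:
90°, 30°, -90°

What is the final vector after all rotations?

Total rotation: 90° + 30° + (-90°) = 30°. Final vector: (-0.9659, -0.2588)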